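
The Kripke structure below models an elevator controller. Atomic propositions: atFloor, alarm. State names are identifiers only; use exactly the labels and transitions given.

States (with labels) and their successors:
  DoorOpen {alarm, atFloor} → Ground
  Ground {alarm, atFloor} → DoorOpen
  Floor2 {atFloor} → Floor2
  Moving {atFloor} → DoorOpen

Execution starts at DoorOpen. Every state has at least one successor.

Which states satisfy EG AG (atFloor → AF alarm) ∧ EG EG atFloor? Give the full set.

States satisfying AG (atFloor → AF alarm): {DoorOpen, Ground, Moving}.
States satisfying EG AG (atFloor → AF alarm): {DoorOpen, Ground, Moving}.
States satisfying EG atFloor: {DoorOpen, Ground, Floor2, Moving}.
States satisfying EG EG atFloor: {DoorOpen, Ground, Floor2, Moving}.
States satisfying EG AG (atFloor → AF alarm) ∧ EG EG atFloor: {DoorOpen, Ground, Moving}.

{DoorOpen, Ground, Moving}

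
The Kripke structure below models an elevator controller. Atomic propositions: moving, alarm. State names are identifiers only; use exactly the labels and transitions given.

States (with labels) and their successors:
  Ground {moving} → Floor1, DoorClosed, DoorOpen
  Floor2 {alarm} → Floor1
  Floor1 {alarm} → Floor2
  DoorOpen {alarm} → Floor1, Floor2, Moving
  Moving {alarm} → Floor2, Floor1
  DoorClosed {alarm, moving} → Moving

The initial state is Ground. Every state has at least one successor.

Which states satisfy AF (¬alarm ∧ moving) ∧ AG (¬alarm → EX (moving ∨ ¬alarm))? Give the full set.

States satisfying ¬alarm ∧ moving: {Ground}.
States satisfying AF (¬alarm ∧ moving): {Ground}.
States satisfying ¬alarm → EX (moving ∨ ¬alarm): {Ground, Floor2, Floor1, DoorOpen, Moving, DoorClosed}.
States satisfying AG (¬alarm → EX (moving ∨ ¬alarm)): {Ground, Floor2, Floor1, DoorOpen, Moving, DoorClosed}.
States satisfying AF (¬alarm ∧ moving) ∧ AG (¬alarm → EX (moving ∨ ¬alarm)): {Ground}.

{Ground}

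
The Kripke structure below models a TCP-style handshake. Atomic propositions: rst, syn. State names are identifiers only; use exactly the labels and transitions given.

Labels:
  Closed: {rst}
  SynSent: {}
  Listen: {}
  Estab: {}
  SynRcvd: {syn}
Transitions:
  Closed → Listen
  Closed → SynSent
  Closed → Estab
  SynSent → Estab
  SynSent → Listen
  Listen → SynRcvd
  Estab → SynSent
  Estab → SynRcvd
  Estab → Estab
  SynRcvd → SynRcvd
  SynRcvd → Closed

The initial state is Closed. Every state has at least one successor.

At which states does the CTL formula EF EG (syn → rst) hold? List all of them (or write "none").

States satisfying EG (syn → rst): {Closed, SynSent, Estab}.
States satisfying EF EG (syn → rst): {Closed, SynSent, Listen, Estab, SynRcvd}.

{Closed, SynSent, Listen, Estab, SynRcvd}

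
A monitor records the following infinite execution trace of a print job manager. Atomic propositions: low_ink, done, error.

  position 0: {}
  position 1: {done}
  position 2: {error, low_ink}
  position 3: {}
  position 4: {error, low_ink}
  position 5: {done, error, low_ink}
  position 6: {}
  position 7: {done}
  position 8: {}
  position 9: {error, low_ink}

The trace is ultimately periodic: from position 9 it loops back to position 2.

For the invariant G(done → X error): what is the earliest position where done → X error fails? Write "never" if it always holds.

Check done → X error at each position in order: 0 ✓, 1 ✓, 2 ✓, 3 ✓, 4 ✓.
At position 5 the labels are {done, error, low_ink} and the next position 6 has {}, so done → X error is false there. This is the first violation.

5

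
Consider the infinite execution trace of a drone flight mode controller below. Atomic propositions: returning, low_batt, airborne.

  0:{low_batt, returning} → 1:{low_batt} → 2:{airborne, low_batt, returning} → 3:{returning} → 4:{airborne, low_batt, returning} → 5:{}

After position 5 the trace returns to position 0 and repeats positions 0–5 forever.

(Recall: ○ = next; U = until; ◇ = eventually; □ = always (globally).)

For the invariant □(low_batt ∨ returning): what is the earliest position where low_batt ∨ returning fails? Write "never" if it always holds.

Check low_batt ∨ returning at each position in order: 0 ✓, 1 ✓, 2 ✓, 3 ✓, 4 ✓.
At position 5 the labels are {}, so low_batt ∨ returning is false there. This is the first violation.

5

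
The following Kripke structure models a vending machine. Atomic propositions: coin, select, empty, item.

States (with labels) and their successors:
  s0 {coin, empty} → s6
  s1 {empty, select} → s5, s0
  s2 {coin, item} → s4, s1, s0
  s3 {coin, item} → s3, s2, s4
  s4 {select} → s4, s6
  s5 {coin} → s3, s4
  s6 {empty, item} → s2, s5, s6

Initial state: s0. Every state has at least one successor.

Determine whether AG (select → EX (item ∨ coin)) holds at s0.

Holds

States satisfying select → EX (item ∨ coin): {s0, s1, s2, s3, s4, s5, s6}.
States satisfying AG (select → EX (item ∨ coin)): {s0, s1, s2, s3, s4, s5, s6}.
Every state reachable from s0 satisfies select → EX (item ∨ coin).
s0 ∈ Sat(AG (select → EX (item ∨ coin))).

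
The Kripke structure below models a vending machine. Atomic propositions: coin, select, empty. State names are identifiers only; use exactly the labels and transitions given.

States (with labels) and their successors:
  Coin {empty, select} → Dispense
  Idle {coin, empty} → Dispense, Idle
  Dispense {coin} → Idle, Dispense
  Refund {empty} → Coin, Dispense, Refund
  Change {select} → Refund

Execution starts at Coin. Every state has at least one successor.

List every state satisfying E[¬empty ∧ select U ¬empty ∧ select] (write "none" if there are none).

{Change}

States satisfying ¬empty ∧ select: {Change}.
States satisfying E[¬empty ∧ select U ¬empty ∧ select]: {Change}.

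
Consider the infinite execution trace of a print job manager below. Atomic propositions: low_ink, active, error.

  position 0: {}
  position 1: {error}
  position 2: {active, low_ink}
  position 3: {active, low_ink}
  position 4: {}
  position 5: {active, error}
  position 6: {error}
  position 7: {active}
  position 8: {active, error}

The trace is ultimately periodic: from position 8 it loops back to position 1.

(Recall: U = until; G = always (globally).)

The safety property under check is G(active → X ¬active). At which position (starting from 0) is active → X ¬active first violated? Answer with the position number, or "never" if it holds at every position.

2

Check active → X ¬active at each position in order: 0 ✓, 1 ✓.
At position 2 the labels are {active, low_ink} and the next position 3 has {active, low_ink}, so active → X ¬active is false there. This is the first violation.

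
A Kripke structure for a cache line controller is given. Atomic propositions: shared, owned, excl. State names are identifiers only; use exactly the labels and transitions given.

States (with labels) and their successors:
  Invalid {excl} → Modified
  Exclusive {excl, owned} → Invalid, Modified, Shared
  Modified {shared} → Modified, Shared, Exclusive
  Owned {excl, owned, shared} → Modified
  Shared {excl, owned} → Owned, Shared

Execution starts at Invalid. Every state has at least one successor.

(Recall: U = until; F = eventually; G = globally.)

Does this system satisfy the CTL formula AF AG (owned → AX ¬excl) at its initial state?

No

States satisfying AG (owned → AX ¬excl): ∅.
States satisfying AF AG (owned → AX ¬excl): ∅.
There is a path from Invalid along which AG (owned → AX ¬excl) never holds.
Invalid ∉ Sat(AF AG (owned → AX ¬excl)).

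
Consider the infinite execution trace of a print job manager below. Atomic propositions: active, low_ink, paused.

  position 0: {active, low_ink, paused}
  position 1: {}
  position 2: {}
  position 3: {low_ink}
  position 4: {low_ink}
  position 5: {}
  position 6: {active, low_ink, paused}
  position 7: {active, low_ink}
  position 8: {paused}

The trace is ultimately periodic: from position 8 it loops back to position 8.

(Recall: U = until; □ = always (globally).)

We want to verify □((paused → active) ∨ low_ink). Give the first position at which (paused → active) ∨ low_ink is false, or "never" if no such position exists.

Check (paused → active) ∨ low_ink at each position in order: 0 ✓, 1 ✓, 2 ✓, 3 ✓, 4 ✓, 5 ✓, 6 ✓, 7 ✓.
At position 8 the labels are {paused}, so (paused → active) ∨ low_ink is false there. This is the first violation.

8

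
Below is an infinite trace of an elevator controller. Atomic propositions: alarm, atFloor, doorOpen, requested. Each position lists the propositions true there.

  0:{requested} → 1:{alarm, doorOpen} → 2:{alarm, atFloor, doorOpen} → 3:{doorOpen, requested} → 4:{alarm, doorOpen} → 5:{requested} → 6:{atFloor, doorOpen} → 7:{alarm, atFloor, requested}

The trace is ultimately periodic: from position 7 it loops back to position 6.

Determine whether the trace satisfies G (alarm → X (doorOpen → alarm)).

alarm → X (doorOpen → alarm) must hold at every position from 0 onward. It fails at position 2, so G (alarm → X (doorOpen → alarm)) is false.
Positions where alarm holds: 1, 2, 4, 7.
Check X (doorOpen → alarm) at each: 1→ok, 2→fails, 4→ok, 7→fails.

Violated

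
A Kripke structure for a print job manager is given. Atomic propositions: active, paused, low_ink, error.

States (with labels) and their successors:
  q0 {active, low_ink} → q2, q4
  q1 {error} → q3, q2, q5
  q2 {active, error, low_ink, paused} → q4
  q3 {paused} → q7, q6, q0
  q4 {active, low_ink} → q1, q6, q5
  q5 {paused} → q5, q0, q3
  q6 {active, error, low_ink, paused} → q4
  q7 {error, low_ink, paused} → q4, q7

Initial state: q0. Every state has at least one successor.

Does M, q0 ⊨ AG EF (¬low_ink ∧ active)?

Does not hold

States satisfying EF (¬low_ink ∧ active): ∅.
States satisfying AG EF (¬low_ink ∧ active): ∅.
q0 is reachable from q0 and violates EF (¬low_ink ∧ active), so AG fails at q0.
q0 ∉ Sat(AG EF (¬low_ink ∧ active)).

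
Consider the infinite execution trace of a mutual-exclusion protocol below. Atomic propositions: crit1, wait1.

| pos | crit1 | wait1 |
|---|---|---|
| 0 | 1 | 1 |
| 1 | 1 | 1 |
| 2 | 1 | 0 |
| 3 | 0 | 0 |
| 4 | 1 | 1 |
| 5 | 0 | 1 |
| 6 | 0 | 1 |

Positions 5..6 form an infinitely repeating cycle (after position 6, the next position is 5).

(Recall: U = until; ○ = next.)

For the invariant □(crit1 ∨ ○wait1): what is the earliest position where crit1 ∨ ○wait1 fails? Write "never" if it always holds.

never

crit1 ∨ ○wait1 holds at every position 0..6, and those are all the positions the trace ever visits, so the invariant □(crit1 ∨ ○wait1) is never violated.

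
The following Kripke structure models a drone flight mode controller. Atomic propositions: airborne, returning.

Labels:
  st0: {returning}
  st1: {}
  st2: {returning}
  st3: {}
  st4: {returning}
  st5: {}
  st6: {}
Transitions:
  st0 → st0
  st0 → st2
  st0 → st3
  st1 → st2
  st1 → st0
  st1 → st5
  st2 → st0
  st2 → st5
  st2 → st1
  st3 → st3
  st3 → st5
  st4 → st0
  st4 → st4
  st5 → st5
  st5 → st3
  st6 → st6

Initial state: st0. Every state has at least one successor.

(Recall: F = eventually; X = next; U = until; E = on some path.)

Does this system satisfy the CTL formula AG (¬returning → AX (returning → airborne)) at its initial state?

No

States satisfying ¬returning → AX (returning → airborne): {st0, st2, st3, st4, st5, st6}.
States satisfying AG (¬returning → AX (returning → airborne)): {st3, st5, st6}.
st1 is reachable from st0 and violates ¬returning → AX (returning → airborne), so AG fails at st0.
st0 ∉ Sat(AG (¬returning → AX (returning → airborne))).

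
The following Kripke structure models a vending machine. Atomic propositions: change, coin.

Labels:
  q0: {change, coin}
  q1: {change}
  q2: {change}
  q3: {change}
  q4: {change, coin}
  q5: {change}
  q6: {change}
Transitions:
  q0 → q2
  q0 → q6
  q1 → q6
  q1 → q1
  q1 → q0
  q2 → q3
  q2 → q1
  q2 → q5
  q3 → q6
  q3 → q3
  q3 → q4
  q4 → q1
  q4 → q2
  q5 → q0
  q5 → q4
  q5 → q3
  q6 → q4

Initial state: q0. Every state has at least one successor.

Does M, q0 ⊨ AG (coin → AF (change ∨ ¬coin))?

Yes

States satisfying coin → AF (change ∨ ¬coin): {q0, q1, q2, q3, q4, q5, q6}.
States satisfying AG (coin → AF (change ∨ ¬coin)): {q0, q1, q2, q3, q4, q5, q6}.
Every state reachable from q0 satisfies coin → AF (change ∨ ¬coin).
q0 ∈ Sat(AG (coin → AF (change ∨ ¬coin))).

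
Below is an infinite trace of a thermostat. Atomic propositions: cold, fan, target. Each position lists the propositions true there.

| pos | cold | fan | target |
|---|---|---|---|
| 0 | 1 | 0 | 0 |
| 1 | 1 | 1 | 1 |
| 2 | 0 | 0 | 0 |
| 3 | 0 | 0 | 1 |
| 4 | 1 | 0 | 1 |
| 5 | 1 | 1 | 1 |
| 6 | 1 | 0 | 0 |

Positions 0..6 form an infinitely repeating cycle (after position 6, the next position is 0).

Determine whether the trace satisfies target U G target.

No

Walking from position 0: at position 0, G target has not yet held and target fails, so target U G target is false.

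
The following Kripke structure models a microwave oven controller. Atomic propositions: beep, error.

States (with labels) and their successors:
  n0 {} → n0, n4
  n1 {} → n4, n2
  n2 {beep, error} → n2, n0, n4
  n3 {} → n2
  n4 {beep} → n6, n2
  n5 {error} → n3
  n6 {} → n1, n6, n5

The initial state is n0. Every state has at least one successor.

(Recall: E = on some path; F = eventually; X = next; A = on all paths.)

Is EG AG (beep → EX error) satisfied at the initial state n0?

Holds

States satisfying AG (beep → EX error): {n0, n1, n2, n3, n4, n5, n6}.
States satisfying EG AG (beep → EX error): {n0, n1, n2, n3, n4, n5, n6}.
n0 ∈ Sat(EG AG (beep → EX error)).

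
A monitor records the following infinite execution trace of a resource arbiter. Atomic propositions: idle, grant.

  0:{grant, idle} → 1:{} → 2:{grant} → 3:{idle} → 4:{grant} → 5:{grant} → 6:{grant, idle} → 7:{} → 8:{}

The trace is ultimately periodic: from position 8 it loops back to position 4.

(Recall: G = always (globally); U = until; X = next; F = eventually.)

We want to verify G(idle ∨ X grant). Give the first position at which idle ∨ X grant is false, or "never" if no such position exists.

Check idle ∨ X grant at each position in order: 0 ✓, 1 ✓.
At position 2 the labels are {grant} and the next position 3 has {idle}, so idle ∨ X grant is false there. This is the first violation.

2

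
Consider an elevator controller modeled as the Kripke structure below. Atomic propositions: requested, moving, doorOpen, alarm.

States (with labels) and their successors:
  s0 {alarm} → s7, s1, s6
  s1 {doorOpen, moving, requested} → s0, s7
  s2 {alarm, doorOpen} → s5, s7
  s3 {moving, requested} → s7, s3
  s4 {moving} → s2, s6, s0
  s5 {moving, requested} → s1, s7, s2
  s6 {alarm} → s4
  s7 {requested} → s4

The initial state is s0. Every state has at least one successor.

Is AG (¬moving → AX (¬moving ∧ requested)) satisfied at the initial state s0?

Violated

States satisfying ¬moving → AX (¬moving ∧ requested): {s1, s3, s4, s5}.
States satisfying AG (¬moving → AX (¬moving ∧ requested)): ∅.
s0 is reachable from s0 and violates ¬moving → AX (¬moving ∧ requested), so AG fails at s0.
s0 ∉ Sat(AG (¬moving → AX (¬moving ∧ requested))).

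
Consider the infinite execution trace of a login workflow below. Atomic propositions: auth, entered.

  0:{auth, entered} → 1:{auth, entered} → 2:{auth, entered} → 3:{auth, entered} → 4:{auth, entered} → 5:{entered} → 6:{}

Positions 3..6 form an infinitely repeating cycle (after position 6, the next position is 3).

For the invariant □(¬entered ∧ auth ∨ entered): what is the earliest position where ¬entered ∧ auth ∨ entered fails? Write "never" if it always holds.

6

Check ¬entered ∧ auth ∨ entered at each position in order: 0 ✓, 1 ✓, 2 ✓, 3 ✓, 4 ✓, 5 ✓.
At position 6 the labels are {}, so ¬entered ∧ auth ∨ entered is false there. This is the first violation.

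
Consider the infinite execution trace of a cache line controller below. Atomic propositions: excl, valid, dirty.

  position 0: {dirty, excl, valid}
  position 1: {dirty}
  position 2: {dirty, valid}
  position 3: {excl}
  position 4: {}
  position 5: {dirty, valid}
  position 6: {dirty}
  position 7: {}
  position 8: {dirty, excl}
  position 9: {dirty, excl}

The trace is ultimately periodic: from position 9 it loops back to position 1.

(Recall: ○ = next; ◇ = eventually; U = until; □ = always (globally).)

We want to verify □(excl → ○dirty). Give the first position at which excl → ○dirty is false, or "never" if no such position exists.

3

Check excl → ○dirty at each position in order: 0 ✓, 1 ✓, 2 ✓.
At position 3 the labels are {excl} and the next position 4 has {}, so excl → ○dirty is false there. This is the first violation.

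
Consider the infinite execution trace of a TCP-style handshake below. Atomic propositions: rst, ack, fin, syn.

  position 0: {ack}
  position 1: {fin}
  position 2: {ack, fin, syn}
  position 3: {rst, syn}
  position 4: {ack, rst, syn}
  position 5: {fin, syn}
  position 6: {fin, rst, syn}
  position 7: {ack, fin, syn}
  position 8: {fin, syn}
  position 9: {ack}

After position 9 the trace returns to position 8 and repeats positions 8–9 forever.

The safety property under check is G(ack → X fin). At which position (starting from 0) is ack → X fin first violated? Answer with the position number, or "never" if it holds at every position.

Check ack → X fin at each position in order: 0 ✓, 1 ✓.
At position 2 the labels are {ack, fin, syn} and the next position 3 has {rst, syn}, so ack → X fin is false there. This is the first violation.

2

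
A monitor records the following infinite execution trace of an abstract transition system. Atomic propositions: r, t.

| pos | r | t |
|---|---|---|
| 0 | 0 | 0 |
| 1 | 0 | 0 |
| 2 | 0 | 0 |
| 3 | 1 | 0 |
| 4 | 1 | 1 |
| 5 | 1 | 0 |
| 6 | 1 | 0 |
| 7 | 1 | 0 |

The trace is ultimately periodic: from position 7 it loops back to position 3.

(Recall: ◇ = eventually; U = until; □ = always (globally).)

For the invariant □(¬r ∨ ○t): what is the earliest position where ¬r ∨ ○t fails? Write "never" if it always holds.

4

Check ¬r ∨ ○t at each position in order: 0 ✓, 1 ✓, 2 ✓, 3 ✓.
At position 4 the labels are {r, t} and the next position 5 has {r}, so ¬r ∨ ○t is false there. This is the first violation.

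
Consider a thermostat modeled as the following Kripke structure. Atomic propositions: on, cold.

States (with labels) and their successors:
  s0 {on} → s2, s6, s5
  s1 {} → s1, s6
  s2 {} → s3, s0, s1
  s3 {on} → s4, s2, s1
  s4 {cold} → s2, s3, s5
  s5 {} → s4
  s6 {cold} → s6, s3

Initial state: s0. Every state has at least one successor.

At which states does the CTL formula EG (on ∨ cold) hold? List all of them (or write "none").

{s0, s3, s4, s6}

States satisfying on ∨ cold: {s0, s3, s4, s6}.
States satisfying EG (on ∨ cold): {s0, s3, s4, s6}.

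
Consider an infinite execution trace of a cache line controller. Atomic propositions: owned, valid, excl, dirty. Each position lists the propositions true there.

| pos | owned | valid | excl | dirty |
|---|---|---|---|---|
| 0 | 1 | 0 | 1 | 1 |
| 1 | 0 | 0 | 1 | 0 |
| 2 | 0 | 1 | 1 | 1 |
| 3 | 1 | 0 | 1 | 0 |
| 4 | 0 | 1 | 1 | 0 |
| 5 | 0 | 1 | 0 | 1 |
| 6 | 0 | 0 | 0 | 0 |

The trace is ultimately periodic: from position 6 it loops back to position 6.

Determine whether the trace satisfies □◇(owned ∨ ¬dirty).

◇(owned ∨ ¬dirty) holds at every position 0..6, and those are all positions ever visited, so □◇(owned ∨ ¬dirty) holds.

Satisfied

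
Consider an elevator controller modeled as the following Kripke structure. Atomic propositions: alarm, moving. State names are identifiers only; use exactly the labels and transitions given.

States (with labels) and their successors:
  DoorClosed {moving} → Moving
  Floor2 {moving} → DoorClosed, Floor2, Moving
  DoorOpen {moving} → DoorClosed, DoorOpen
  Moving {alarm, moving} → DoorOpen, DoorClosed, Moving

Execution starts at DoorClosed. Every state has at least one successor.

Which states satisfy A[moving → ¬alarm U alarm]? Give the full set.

{DoorClosed, Moving}

States satisfying moving → ¬alarm: {DoorClosed, Floor2, DoorOpen}.
States satisfying alarm: {Moving}.
States satisfying A[moving → ¬alarm U alarm]: {DoorClosed, Moving}.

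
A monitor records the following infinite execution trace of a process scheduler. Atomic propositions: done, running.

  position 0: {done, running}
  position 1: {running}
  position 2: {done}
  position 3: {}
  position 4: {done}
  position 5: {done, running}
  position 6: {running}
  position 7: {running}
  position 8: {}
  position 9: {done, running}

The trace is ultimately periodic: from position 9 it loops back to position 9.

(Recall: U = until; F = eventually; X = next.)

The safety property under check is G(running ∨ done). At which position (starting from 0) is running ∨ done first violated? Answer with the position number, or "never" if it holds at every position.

Check running ∨ done at each position in order: 0 ✓, 1 ✓, 2 ✓.
At position 3 the labels are {}, so running ∨ done is false there. This is the first violation.

3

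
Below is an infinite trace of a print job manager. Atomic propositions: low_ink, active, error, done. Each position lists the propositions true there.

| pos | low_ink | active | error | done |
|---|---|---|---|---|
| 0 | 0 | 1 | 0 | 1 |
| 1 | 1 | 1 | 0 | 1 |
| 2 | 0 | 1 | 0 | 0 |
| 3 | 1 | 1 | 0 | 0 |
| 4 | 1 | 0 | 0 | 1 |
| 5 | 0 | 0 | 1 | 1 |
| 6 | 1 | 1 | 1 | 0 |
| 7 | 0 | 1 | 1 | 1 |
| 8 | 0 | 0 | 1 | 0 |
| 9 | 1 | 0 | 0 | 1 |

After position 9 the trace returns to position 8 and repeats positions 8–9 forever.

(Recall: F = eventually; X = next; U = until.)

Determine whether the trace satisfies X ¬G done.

The position after 0 is 1; ¬G done is true there.

Satisfied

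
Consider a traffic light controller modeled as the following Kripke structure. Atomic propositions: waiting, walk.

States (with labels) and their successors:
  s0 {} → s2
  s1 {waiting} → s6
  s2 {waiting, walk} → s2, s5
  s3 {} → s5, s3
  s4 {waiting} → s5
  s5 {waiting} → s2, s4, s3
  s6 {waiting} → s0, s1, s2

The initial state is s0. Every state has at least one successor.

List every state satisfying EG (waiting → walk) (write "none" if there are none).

{s0, s2, s3}

States satisfying waiting → walk: {s0, s2, s3}.
States satisfying EG (waiting → walk): {s0, s2, s3}.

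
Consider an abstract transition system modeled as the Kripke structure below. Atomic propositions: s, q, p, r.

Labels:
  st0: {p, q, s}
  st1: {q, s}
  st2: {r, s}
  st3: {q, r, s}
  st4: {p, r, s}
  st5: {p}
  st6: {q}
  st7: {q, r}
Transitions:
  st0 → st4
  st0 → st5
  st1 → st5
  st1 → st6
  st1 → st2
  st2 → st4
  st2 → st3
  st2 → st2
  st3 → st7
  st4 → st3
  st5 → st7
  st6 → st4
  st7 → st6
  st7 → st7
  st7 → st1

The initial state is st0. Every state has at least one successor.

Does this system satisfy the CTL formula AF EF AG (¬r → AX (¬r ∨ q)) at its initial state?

States satisfying EF AG (¬r → AX (¬r ∨ q)): ∅.
States satisfying AF EF AG (¬r → AX (¬r ∨ q)): ∅.
There is a path from st0 along which EF AG (¬r → AX (¬r ∨ q)) never holds.
st0 ∉ Sat(AF EF AG (¬r → AX (¬r ∨ q))).

No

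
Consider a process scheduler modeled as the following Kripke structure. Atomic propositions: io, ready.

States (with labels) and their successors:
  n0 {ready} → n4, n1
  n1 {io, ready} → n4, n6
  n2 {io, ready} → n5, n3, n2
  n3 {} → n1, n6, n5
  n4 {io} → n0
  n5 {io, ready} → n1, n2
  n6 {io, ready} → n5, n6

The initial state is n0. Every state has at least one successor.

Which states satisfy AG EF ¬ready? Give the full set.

States satisfying EF ¬ready: {n0, n1, n2, n3, n4, n5, n6}.
States satisfying AG EF ¬ready: {n0, n1, n2, n3, n4, n5, n6}.

{n0, n1, n2, n3, n4, n5, n6}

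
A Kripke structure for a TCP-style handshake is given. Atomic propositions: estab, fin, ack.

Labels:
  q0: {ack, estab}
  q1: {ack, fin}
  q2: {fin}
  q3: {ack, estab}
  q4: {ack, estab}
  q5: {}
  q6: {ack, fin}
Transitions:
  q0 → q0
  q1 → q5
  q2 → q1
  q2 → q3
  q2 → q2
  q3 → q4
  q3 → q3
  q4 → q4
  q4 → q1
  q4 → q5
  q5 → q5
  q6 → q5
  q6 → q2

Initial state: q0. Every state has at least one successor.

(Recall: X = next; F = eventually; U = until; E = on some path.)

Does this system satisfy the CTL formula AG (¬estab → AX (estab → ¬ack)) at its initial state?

States satisfying ¬estab → AX (estab → ¬ack): {q0, q1, q3, q4, q5, q6}.
States satisfying AG (¬estab → AX (estab → ¬ack)): {q0, q1, q3, q4, q5}.
Every state reachable from q0 satisfies ¬estab → AX (estab → ¬ack).
q0 ∈ Sat(AG (¬estab → AX (estab → ¬ack))).

Satisfied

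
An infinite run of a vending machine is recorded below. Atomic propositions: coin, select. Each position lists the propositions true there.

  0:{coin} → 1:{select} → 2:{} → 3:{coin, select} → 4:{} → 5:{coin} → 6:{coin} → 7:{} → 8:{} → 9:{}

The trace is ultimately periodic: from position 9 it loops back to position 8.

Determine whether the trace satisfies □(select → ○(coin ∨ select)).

No

select → ○(coin ∨ select) must hold at every position from 0 onward. It fails at position 1, so □(select → ○(coin ∨ select)) is false.
Positions where select holds: 1, 3.
Check ○(coin ∨ select) at each: 1→fails, 3→fails.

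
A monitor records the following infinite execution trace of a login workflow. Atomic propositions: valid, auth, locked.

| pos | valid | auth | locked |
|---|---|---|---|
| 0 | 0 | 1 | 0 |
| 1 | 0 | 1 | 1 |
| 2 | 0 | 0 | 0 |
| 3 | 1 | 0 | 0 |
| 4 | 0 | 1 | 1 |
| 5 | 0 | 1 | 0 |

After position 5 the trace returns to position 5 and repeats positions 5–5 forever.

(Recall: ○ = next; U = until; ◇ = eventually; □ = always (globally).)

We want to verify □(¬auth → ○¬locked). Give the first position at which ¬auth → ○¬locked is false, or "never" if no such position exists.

3

Check ¬auth → ○¬locked at each position in order: 0 ✓, 1 ✓, 2 ✓.
At position 3 the labels are {valid} and the next position 4 has {auth, locked}, so ¬auth → ○¬locked is false there. This is the first violation.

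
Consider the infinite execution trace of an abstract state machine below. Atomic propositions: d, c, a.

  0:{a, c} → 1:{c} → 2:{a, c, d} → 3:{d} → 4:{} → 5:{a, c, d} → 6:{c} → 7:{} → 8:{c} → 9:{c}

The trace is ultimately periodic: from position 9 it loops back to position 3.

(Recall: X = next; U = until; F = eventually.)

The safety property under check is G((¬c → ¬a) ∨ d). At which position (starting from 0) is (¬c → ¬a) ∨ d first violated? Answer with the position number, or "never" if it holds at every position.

(¬c → ¬a) ∨ d holds at every position 0..9, and those are all the positions the trace ever visits, so the invariant G((¬c → ¬a) ∨ d) is never violated.

never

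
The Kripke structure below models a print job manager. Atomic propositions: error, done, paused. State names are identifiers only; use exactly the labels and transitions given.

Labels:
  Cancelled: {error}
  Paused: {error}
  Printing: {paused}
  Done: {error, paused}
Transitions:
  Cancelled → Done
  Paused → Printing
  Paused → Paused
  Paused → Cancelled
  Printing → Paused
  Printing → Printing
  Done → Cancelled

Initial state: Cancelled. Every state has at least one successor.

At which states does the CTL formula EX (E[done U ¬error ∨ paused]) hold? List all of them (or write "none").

States satisfying E[done U ¬error ∨ paused]: {Printing, Done}.
States satisfying EX (E[done U ¬error ∨ paused]): {Cancelled, Paused, Printing}.

{Cancelled, Paused, Printing}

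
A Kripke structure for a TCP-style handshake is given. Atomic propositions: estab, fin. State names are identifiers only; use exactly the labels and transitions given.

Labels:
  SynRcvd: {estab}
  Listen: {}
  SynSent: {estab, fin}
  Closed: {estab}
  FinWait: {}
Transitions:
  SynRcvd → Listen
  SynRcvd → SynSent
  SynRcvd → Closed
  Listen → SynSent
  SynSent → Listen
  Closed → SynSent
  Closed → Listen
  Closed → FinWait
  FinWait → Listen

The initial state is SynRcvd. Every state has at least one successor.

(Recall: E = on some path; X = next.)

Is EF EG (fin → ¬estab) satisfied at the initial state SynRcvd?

Does not hold

States satisfying EG (fin → ¬estab): ∅.
States satisfying EF EG (fin → ¬estab): ∅.
No suitable path/successor from SynRcvd witnesses the formula.
SynRcvd ∉ Sat(EF EG (fin → ¬estab)).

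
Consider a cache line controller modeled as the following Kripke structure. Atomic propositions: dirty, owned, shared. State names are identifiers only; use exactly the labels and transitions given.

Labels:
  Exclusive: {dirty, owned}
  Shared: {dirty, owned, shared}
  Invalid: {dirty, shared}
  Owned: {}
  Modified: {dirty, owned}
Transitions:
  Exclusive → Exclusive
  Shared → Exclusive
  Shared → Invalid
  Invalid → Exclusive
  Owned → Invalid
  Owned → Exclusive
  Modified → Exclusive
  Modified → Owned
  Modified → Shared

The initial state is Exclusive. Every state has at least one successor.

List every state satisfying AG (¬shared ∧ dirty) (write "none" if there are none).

{Exclusive}

States satisfying ¬shared ∧ dirty: {Exclusive, Modified}.
States satisfying AG (¬shared ∧ dirty): {Exclusive}.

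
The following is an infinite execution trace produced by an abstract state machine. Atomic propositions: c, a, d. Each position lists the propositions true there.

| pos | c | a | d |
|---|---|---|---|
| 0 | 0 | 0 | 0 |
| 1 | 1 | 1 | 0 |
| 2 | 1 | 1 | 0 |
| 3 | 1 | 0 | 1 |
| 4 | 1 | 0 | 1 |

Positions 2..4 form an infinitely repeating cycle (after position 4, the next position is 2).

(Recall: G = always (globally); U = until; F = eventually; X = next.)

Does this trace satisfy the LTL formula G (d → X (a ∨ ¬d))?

d → X (a ∨ ¬d) must hold at every position from 0 onward. It fails at position 3, so G (d → X (a ∨ ¬d)) is false.
Positions where d holds: 3, 4.
Check X (a ∨ ¬d) at each: 3→fails, 4→ok.

No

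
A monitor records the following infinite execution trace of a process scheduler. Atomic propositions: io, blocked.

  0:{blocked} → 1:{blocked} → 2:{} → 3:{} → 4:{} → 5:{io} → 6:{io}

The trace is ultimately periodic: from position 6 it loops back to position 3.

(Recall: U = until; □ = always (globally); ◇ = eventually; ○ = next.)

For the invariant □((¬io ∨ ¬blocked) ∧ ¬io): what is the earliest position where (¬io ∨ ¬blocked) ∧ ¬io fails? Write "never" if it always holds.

Check (¬io ∨ ¬blocked) ∧ ¬io at each position in order: 0 ✓, 1 ✓, 2 ✓, 3 ✓, 4 ✓.
At position 5 the labels are {io}, so (¬io ∨ ¬blocked) ∧ ¬io is false there. This is the first violation.

5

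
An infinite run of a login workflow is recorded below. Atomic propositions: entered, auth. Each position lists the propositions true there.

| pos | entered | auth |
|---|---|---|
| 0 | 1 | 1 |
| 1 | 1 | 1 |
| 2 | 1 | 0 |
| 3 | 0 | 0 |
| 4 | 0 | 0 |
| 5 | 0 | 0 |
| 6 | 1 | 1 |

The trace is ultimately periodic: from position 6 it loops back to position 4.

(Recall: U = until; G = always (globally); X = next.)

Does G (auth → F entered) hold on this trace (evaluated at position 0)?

Yes

auth → F entered holds at every position 0..6, and those are all positions ever visited, so G (auth → F entered) holds.
Positions where auth holds: 0, 1, 6.
Check F entered at each: 0→ok, 1→ok, 6→ok.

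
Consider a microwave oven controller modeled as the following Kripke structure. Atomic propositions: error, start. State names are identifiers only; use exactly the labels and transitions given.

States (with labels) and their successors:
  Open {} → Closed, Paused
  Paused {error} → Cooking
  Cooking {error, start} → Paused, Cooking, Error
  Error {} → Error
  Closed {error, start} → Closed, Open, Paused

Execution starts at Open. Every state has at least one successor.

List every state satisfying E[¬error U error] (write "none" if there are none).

{Open, Paused, Cooking, Closed}

States satisfying ¬error: {Open, Error}.
States satisfying error: {Paused, Cooking, Closed}.
States satisfying E[¬error U error]: {Open, Paused, Cooking, Closed}.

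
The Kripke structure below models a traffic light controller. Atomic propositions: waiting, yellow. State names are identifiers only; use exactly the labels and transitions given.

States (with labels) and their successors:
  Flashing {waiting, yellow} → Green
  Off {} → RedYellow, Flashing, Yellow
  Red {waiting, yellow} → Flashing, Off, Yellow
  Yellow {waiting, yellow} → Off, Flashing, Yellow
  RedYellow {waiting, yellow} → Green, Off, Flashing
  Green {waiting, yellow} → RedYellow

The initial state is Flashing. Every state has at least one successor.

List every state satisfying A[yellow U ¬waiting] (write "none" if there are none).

{Off}

States satisfying yellow: {Flashing, Red, Yellow, RedYellow, Green}.
States satisfying ¬waiting: {Off}.
States satisfying A[yellow U ¬waiting]: {Off}.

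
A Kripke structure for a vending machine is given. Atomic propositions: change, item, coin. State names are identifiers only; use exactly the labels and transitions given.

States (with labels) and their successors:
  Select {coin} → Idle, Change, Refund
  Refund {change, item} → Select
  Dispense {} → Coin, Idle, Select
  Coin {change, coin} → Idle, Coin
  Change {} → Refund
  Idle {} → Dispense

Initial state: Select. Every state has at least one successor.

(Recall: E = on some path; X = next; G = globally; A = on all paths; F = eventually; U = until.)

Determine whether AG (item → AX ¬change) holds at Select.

States satisfying item → AX ¬change: {Select, Refund, Dispense, Coin, Change, Idle}.
States satisfying AG (item → AX ¬change): {Select, Refund, Dispense, Coin, Change, Idle}.
Every state reachable from Select satisfies item → AX ¬change.
Select ∈ Sat(AG (item → AX ¬change)).

Satisfied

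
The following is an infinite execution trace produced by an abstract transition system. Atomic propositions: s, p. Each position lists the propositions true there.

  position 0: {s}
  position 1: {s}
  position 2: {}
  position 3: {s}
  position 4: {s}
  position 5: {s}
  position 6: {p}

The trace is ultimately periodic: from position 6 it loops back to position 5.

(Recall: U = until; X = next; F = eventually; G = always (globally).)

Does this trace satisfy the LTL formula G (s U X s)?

Holds

s U X s holds at every position 0..6, and those are all positions ever visited, so G (s U X s) holds.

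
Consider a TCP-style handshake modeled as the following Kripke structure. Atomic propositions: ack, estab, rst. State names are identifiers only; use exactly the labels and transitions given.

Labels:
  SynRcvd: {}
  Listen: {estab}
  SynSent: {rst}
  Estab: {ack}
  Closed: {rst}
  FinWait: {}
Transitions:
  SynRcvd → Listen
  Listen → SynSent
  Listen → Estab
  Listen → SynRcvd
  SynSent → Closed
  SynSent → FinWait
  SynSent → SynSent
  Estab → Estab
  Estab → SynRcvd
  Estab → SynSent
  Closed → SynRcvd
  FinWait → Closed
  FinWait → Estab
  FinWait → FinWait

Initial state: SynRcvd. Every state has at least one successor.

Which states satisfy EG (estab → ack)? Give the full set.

{SynSent, Estab, FinWait}

States satisfying estab → ack: {SynRcvd, SynSent, Estab, Closed, FinWait}.
States satisfying EG (estab → ack): {SynSent, Estab, FinWait}.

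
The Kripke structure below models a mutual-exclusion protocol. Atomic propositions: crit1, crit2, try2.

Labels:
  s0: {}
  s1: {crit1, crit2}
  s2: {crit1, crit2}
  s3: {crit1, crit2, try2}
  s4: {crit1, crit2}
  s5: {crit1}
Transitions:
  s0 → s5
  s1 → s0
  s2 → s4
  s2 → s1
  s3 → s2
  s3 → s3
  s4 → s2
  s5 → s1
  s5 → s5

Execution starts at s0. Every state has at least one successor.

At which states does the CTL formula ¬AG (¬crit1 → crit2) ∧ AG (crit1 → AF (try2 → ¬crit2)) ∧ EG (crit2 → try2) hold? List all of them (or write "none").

States satisfying ¬crit1 → crit2: {s1, s2, s3, s4, s5}.
States satisfying AG (¬crit1 → crit2): ∅.
States satisfying ¬AG (¬crit1 → crit2): {s0, s1, s2, s3, s4, s5}.
States satisfying crit1 → AF (try2 → ¬crit2): {s0, s1, s2, s4, s5}.
States satisfying AG (crit1 → AF (try2 → ¬crit2)): {s0, s1, s2, s4, s5}.
States satisfying crit2 → try2: {s0, s3, s5}.
States satisfying EG (crit2 → try2): {s0, s3, s5}.
States satisfying ¬AG (¬crit1 → crit2) ∧ AG (crit1 → AF (try2 → ¬crit2)) ∧ EG (crit2 → try2): {s0, s5}.

{s0, s5}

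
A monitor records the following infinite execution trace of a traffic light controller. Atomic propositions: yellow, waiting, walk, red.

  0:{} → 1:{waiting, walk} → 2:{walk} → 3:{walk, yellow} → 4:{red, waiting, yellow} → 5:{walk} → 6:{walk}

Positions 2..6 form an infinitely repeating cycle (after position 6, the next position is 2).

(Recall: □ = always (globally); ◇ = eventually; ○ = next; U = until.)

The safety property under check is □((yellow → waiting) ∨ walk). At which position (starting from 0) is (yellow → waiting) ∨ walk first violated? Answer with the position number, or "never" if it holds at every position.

(yellow → waiting) ∨ walk holds at every position 0..6, and those are all the positions the trace ever visits, so the invariant □((yellow → waiting) ∨ walk) is never violated.

never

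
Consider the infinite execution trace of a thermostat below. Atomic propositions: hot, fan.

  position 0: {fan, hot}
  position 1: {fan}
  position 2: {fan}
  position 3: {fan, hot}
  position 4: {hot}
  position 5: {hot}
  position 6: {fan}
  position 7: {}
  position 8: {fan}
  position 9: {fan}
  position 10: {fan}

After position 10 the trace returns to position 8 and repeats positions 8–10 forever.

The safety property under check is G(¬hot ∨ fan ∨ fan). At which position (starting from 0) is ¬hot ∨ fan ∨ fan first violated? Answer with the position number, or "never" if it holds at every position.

Check ¬hot ∨ fan ∨ fan at each position in order: 0 ✓, 1 ✓, 2 ✓, 3 ✓.
At position 4 the labels are {hot}, so ¬hot ∨ fan ∨ fan is false there. This is the first violation.

4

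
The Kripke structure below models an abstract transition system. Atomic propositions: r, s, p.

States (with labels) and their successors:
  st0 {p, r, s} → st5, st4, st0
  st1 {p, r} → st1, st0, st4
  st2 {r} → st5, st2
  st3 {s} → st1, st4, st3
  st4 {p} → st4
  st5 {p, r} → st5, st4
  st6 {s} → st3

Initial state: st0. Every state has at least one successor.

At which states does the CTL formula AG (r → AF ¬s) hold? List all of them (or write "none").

States satisfying r → AF ¬s: {st1, st2, st3, st4, st5, st6}.
States satisfying AG (r → AF ¬s): {st2, st4, st5}.

{st2, st4, st5}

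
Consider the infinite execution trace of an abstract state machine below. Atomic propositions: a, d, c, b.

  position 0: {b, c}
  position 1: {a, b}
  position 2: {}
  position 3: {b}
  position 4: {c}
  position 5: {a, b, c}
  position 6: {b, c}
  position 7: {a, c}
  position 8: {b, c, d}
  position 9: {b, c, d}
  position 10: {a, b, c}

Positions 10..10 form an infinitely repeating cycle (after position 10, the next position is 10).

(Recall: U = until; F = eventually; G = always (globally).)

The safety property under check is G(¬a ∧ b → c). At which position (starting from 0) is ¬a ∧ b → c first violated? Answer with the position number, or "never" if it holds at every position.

3

Check ¬a ∧ b → c at each position in order: 0 ✓, 1 ✓, 2 ✓.
At position 3 the labels are {b}, so ¬a ∧ b → c is false there. This is the first violation.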